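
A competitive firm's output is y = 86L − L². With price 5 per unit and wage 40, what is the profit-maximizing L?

The marginal product of L is MP_L = 86 − 2L.
A price-taking firm hires until the value of the marginal product equals the wage: P·MP_L = w, so 5·(86 − 2L) = 40.
Then 86 − 2L = 8, giving L = 39.

L* = 39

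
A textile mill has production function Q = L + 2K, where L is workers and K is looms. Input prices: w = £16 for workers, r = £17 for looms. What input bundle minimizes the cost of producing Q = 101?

The inputs are perfect substitutes, so the firm uses whichever has the lower cost per unit of output.
Cost per unit of output via L is 16; via K it is 8.5. K is cheaper.
Producing Q = 101 with K alone: L = 0, K = 50.5.

L* = 0, K* = 50.5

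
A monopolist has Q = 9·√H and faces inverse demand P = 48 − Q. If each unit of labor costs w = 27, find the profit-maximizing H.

Marginal revenue from the inverse demand is MR = 48 − 2Q.
The marginal product is MP_H = 4.5·H^(-1/2).
A monopolist hires until marginal revenue product equals the wage: MR·MP_H = w.
At H, Q = 9·√H. Substituting and solving: (48 − 18·√H)·4.5·H^(-1/2) = 27 gives H = 4.

H* = 4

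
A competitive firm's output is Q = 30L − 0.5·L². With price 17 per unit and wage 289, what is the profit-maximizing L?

L* = 13

The marginal product of L is MP_L = 30 − L.
A price-taking firm hires until the value of the marginal product equals the wage: P·MP_L = w, so 17·(30 − L) = 289.
Then 30 − L = 17, giving L = 13.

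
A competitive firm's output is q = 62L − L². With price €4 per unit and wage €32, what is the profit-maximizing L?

L* = 27

The marginal product of L is MP_L = 62 − 2L.
A price-taking firm hires until the value of the marginal product equals the wage: P·MP_L = w, so 4·(62 − 2L) = 32.
Then 62 − 2L = 8, giving L = 27.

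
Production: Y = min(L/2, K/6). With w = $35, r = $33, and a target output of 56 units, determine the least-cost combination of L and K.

L* = 112, K* = 336

With a fixed-proportions technology, the cost-minimizing bundle uses no slack in either input: L/2 = K/6 = Y.
So L = 2·56 = 112 and K = 6·56 = 336.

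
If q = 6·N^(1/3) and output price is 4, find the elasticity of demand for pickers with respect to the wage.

ε = -1.5

MP_N = (1/3)·6·N^(-2/3), so P·MP_N = w gives 8·N^(-2/3) = w.
Solving, N(w) = (8/w)^(3/2). This is a constant-elasticity form: N ∝ w^(−3/2), so ε = −3/2.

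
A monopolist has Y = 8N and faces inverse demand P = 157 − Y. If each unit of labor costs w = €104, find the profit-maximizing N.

Marginal revenue from the inverse demand is MR = 157 − 2Y.
The marginal product is MP_N = 8.
A monopolist hires until marginal revenue product equals the wage: MR·MP_N = w.
(157 − 16N)·8 = 104, so N = 9.

N* = 9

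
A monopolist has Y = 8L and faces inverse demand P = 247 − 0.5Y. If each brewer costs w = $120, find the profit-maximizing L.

Marginal revenue from the inverse demand is MR = 247 − Y.
The marginal product is MP_L = 8.
A monopolist hires until marginal revenue product equals the wage: MR·MP_L = w.
(247 − 8L)·8 = 120, so L = 29.

L* = 29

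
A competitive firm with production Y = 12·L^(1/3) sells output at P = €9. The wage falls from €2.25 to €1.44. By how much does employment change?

ΔL = 61

From P·MP_L = w with MP_L = 4·L^(-2/3), the labor demand is L(w) = (36/w)^(3/2).
At w = 2.25: L = 64. At w = 1.44: L = 125.
ΔL = 125 − 64 = 61.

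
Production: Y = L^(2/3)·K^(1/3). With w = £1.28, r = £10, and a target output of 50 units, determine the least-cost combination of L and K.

Cost minimization requires the marginal rate of technical substitution to equal the input-price ratio: MP_L/MP_K = w/r.
Here MP_L/MP_K = (2/3)·(K/L)/(1/3) = 2·(K/L). Setting this equal to 1.28/10 = 0.128 gives K = 0.064L.
Substituting into Y = 50: L^(2/3)·(0.064L)^(1/3) = 50.
Solving, L = 125 and K = 8.

L* = 125, K* = 8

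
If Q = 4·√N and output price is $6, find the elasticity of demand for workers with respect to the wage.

ε = -2

MP_N = (1/2)·4·N^(-1/2), so P·MP_N = w gives 12·N^(-1/2) = w.
Solving, N(w) = (12/w)^(2). This is a constant-elasticity form: N ∝ w^(−2), so ε = −2.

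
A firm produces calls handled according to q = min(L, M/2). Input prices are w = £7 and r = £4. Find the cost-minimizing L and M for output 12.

L* = 12, M* = 24

With a fixed-proportions technology, the cost-minimizing bundle uses no slack in either input: L = M/2 = q.
So L = 12 and M = 2·12 = 24.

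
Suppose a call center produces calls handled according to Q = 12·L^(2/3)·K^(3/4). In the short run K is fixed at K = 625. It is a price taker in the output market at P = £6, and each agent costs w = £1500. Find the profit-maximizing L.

L* = 64

With K = 625, MP_L = (2/3)·12·L^(-1/3)·625^(3/4) = 1000·L^(-1/3).
Profit maximization for a price taker requires P·MP_L = w: 6·1000·L^(-1/3) = 1500.
So L^(-1/3) = 0.25, which gives L = 64.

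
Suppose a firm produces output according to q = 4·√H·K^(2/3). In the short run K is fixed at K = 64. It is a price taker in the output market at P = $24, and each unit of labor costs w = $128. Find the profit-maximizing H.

With K = 64, MP_H = (1/2)·4·H^(-1/2)·64^(2/3) = 32·H^(-1/2).
Profit maximization for a price taker requires P·MP_H = w: 24·32·H^(-1/2) = 128.
So H^(-1/2) = 1/6, which gives H = 36.

H* = 36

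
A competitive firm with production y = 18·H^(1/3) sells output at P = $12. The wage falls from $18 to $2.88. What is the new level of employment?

H* = 125

From P·MP_H = w with MP_H = 6·H^(-2/3), the labor demand is H(w) = (72/w)^(3/2).
At w = 18: H = 8. At w = 2.88: H = 125.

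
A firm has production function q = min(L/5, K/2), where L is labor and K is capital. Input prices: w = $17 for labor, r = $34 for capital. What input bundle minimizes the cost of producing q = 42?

With a fixed-proportions technology, the cost-minimizing bundle uses no slack in either input: L/5 = K/2 = q.
So L = 5·42 = 210 and K = 2·42 = 84.

L* = 210, K* = 84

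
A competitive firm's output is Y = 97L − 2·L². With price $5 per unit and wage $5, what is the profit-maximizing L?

L* = 24

The marginal product of L is MP_L = 97 − 4L.
A price-taking firm hires until the value of the marginal product equals the wage: P·MP_L = w, so 5·(97 − 4L) = 5.
Then 97 − 4L = 1, giving L = 24.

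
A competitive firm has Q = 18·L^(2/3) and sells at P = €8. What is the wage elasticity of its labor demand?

ε = -3

MP_L = (2/3)·18·L^(-1/3), so P·MP_L = w gives 96·L^(-1/3) = w.
Solving, L(w) = (96/w)^(3). This is a constant-elasticity form: L ∝ w^(−3), so ε = −3.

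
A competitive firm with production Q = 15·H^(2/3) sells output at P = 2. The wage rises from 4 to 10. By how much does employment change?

ΔH = -117

From P·MP_H = w with MP_H = 10·H^(-1/3), the labor demand is H(w) = (20/w)^(3).
At w = 4: H = 125. At w = 10: H = 8.
ΔH = 8 − 125 = -117.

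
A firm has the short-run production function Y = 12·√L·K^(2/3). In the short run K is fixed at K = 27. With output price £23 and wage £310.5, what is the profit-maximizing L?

With K = 27, MP_L = (1/2)·12·L^(-1/2)·27^(2/3) = 54·L^(-1/2).
Profit maximization for a price taker requires P·MP_L = w: 23·54·L^(-1/2) = 310.5.
So L^(-1/2) = 0.25, which gives L = 16.

L* = 16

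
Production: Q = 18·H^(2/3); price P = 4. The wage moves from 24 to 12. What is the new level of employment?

From P·MP_H = w with MP_H = 12·H^(-1/3), the labor demand is H(w) = (48/w)^(3).
At w = 24: H = 8. At w = 12: H = 64.

H* = 64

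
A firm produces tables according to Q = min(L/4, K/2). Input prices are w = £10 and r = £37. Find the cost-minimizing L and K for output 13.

With a fixed-proportions technology, the cost-minimizing bundle uses no slack in either input: L/4 = K/2 = Q.
So L = 4·13 = 52 and K = 2·13 = 26.

L* = 52, K* = 26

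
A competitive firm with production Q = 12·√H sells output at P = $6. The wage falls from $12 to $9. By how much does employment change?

From P·MP_H = w with MP_H = 6·H^(-1/2), the labor demand is H(w) = (36/w)^(2).
At w = 12: H = 9. At w = 9: H = 16.
ΔH = 16 − 9 = 7.

ΔH = 7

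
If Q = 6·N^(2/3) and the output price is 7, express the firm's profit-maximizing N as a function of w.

MP_N = (2/3)·6·N^(-1/3) = 4·N^(-1/3).
Setting P·MP_N = w: 28·N^(-1/3) = w.
Solving for N: N^(-1/3) = w/28, so N = (28/w)^(3).

N(w) = 21952/w³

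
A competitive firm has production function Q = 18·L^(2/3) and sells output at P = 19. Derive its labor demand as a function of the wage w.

L(w) = (228/w)^(3)

MP_L = (2/3)·18·L^(-1/3) = 12·L^(-1/3).
Setting P·MP_L = w: 228·L^(-1/3) = w.
Solving for L: L^(-1/3) = w/228, so L = (228/w)^(3).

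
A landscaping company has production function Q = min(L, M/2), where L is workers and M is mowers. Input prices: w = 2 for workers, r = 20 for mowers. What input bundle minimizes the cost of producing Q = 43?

L* = 43, M* = 86

With a fixed-proportions technology, the cost-minimizing bundle uses no slack in either input: L = M/2 = Q.
So L = 43 and M = 2·43 = 86.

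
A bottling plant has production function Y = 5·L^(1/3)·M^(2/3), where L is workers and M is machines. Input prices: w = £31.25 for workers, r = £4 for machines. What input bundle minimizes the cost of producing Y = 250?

L* = 8, M* = 125

Cost minimization requires the marginal rate of technical substitution to equal the input-price ratio: MP_L/MP_M = w/r.
Here MP_L/MP_M = (1/3)·(M/L)/(2/3) = 0.5·(M/L). Setting this equal to 31.25/4 = 7.8125 gives M = 15.625L.
Substituting into Y = 250: 5·L^(1/3)·(15.625L)^(2/3) = 250.
Solving, L = 8 and M = 125.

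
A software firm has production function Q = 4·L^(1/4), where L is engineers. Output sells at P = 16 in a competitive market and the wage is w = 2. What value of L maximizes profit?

MP_L = (1/4)·4·L^(-3/4) = L^(-3/4).
Profit maximization for a price taker requires P·MP_L = w: 16·L^(-3/4) = 2.
So L^(-3/4) = 0.125, which gives L = 16.

L* = 16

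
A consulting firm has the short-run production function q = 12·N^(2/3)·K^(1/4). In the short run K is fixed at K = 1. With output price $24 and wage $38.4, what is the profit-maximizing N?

With K = 1, MP_N = (2/3)·12·N^(-1/3)·1^(1/4) = 8·N^(-1/3).
Profit maximization for a price taker requires P·MP_N = w: 24·8·N^(-1/3) = 38.4.
So N^(-1/3) = 0.2, which gives N = 125.

N* = 125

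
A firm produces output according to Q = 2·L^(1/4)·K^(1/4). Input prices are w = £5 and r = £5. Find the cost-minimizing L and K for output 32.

Cost minimization requires the marginal rate of technical substitution to equal the input-price ratio: MP_L/MP_K = w/r.
Here MP_L/MP_K = (1/4)·(K/L)/(1/4) = (K/L). Setting this equal to 5/5 = 1 gives K = L.
Substituting into Q = 32: 2·L^(1/4)·(L)^(1/4) = 32.
Solving, L = 256 and K = 256.

L* = 256, K* = 256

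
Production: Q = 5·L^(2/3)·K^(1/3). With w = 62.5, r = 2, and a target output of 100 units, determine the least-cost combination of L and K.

Cost minimization requires the marginal rate of technical substitution to equal the input-price ratio: MP_L/MP_K = w/r.
Here MP_L/MP_K = (2/3)·(K/L)/(1/3) = 2·(K/L). Setting this equal to 62.5/2 = 31.25 gives K = 15.625L.
Substituting into Q = 100: 5·L^(2/3)·(15.625L)^(1/3) = 100.
Solving, L = 8 and K = 125.

L* = 8, K* = 125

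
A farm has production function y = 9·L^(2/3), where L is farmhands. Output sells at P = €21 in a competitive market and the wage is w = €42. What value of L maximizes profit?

L* = 27

MP_L = (2/3)·9·L^(-1/3) = 6·L^(-1/3).
Profit maximization for a price taker requires P·MP_L = w: 21·6·L^(-1/3) = 42.
So L^(-1/3) = 1/3, which gives L = 27.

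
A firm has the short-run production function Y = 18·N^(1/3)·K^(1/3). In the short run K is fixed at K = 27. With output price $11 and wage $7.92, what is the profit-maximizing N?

N* = 125

With K = 27, MP_N = (1/3)·18·N^(-2/3)·27^(1/3) = 18·N^(-2/3).
Profit maximization for a price taker requires P·MP_N = w: 11·18·N^(-2/3) = 7.92.
So N^(-2/3) = 0.04, which gives N = 125.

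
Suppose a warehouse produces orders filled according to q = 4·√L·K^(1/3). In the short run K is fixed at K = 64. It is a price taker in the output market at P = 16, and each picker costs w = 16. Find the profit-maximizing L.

With K = 64, MP_L = (1/2)·4·L^(-1/2)·64^(1/3) = 8·L^(-1/2).
Profit maximization for a price taker requires P·MP_L = w: 16·8·L^(-1/2) = 16.
So L^(-1/2) = 0.125, which gives L = 64.

L* = 64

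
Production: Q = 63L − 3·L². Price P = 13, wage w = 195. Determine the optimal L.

L* = 8

The marginal product of L is MP_L = 63 − 6L.
A price-taking firm hires until the value of the marginal product equals the wage: P·MP_L = w, so 13·(63 − 6L) = 195.
Then 63 − 6L = 15, giving L = 8.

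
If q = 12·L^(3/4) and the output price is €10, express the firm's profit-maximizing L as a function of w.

MP_L = (3/4)·12·L^(-1/4) = 9·L^(-1/4).
Setting P·MP_L = w: 90·L^(-1/4) = w.
Solving for L: L^(-1/4) = w/90, so L = (90/w)^(4).

L(w) = (90/w)^(4)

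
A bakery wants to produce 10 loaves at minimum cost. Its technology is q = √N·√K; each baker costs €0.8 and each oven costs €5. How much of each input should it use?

Cost minimization requires the marginal rate of technical substitution to equal the input-price ratio: MP_N/MP_K = w/r.
Here MP_N/MP_K = (1/2)·(K/N)/(1/2) = (K/N). Setting this equal to 0.8/5 = 0.16 gives K = 0.16N.
Substituting into q = 10: N^(1/2)·(0.16N)^(1/2) = 10.
Solving, N = 25 and K = 4.

N* = 25, K* = 4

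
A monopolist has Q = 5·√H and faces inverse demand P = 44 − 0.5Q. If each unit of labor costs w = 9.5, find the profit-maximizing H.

H* = 25

Marginal revenue from the inverse demand is MR = 44 − Q.
The marginal product is MP_H = 2.5·H^(-1/2).
A monopolist hires until marginal revenue product equals the wage: MR·MP_H = w.
At H, Q = 5·√H. Substituting and solving: (44 − 5·√H)·2.5·H^(-1/2) = 9.5 gives H = 25.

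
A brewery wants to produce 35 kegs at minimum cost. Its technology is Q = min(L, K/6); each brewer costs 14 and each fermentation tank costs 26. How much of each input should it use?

With a fixed-proportions technology, the cost-minimizing bundle uses no slack in either input: L = K/6 = Q.
So L = 35 and K = 6·35 = 210.

L* = 35, K* = 210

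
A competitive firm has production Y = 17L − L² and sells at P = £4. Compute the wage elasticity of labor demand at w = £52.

From P·MP_L = w with MP_L = 17 − 2L, labor demand is L(w) = (17 − w/4)/2.
dL/dw = −1/(8) = -0.125.
At w = 52, L = 2, so ε = (dL/dw)·(w/L) = (-0.125)·(52/2) = -3.25.

ε = -3.25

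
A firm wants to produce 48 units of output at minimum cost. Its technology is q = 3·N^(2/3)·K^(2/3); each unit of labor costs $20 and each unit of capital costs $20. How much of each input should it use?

Cost minimization requires the marginal rate of technical substitution to equal the input-price ratio: MP_N/MP_K = w/r.
Here MP_N/MP_K = (2/3)·(K/N)/(2/3) = (K/N). Setting this equal to 20/20 = 1 gives K = N.
Substituting into q = 48: 3·N^(2/3)·(N)^(2/3) = 48.
Solving, N = 8 and K = 8.

N* = 8, K* = 8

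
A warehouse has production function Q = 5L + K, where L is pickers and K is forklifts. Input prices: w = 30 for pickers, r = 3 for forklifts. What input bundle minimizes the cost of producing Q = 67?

The inputs are perfect substitutes, so the firm uses whichever has the lower cost per unit of output.
Cost per unit of output via L is 6; via K it is 3. K is cheaper.
Producing Q = 67 with K alone: L = 0, K = 67.

L* = 0, K* = 67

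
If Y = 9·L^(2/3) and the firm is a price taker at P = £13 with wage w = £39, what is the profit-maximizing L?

L* = 8

MP_L = (2/3)·9·L^(-1/3) = 6·L^(-1/3).
Profit maximization for a price taker requires P·MP_L = w: 13·6·L^(-1/3) = 39.
So L^(-1/3) = 0.5, which gives L = 8.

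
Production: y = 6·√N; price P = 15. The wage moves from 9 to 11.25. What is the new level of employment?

From P·MP_N = w with MP_N = 3·N^(-1/2), the labor demand is N(w) = (45/w)^(2).
At w = 9: N = 25. At w = 11.25: N = 16.

N* = 16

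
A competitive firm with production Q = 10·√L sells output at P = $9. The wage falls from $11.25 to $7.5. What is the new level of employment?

L* = 36

From P·MP_L = w with MP_L = 5·L^(-1/2), the labor demand is L(w) = (45/w)^(2).
At w = 11.25: L = 16. At w = 7.5: L = 36.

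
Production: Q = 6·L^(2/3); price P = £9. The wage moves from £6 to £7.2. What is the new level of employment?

From P·MP_L = w with MP_L = 4·L^(-1/3), the labor demand is L(w) = (36/w)^(3).
At w = 6: L = 216. At w = 7.2: L = 125.

L* = 125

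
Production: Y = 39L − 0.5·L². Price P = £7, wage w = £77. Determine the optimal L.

L* = 28

The marginal product of L is MP_L = 39 − L.
A price-taking firm hires until the value of the marginal product equals the wage: P·MP_L = w, so 7·(39 − L) = 77.
Then 39 − L = 11, giving L = 28.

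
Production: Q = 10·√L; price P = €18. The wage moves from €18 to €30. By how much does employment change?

ΔL = -16

From P·MP_L = w with MP_L = 5·L^(-1/2), the labor demand is L(w) = (90/w)^(2).
At w = 18: L = 25. At w = 30: L = 9.
ΔL = 9 − 25 = -16.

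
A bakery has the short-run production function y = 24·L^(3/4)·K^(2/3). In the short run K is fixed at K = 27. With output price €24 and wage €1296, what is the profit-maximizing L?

L* = 81

With K = 27, MP_L = (3/4)·24·L^(-1/4)·27^(2/3) = 162·L^(-1/4).
Profit maximization for a price taker requires P·MP_L = w: 24·162·L^(-1/4) = 1296.
So L^(-1/4) = 1/3, which gives L = 81.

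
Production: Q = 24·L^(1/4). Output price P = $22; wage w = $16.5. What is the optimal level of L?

MP_L = (1/4)·24·L^(-3/4) = 6·L^(-3/4).
Profit maximization for a price taker requires P·MP_L = w: 22·6·L^(-3/4) = 16.5.
So L^(-3/4) = 0.125, which gives L = 16.

L* = 16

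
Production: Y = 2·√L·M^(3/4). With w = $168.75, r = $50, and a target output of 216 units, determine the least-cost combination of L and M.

L* = 16, M* = 81

Cost minimization requires the marginal rate of technical substitution to equal the input-price ratio: MP_L/MP_M = w/r.
Here MP_L/MP_M = (1/2)·(M/L)/(3/4) = (2/3)·(M/L). Setting this equal to 168.75/50 = 3.375 gives M = 5.0625L.
Substituting into Y = 216: 2·L^(1/2)·(5.0625L)^(3/4) = 216.
Solving, L = 16 and M = 81.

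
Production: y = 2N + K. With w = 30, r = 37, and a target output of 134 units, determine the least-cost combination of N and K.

The inputs are perfect substitutes, so the firm uses whichever has the lower cost per unit of output.
Cost per unit of output via N is 15; via K it is 37. N is cheaper.
Producing y = 134 with N alone: N = 67, K = 0.

N* = 67, K* = 0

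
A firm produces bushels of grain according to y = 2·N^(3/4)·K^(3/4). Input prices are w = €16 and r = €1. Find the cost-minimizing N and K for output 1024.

N* = 16, K* = 256

Cost minimization requires the marginal rate of technical substitution to equal the input-price ratio: MP_N/MP_K = w/r.
Here MP_N/MP_K = (3/4)·(K/N)/(3/4) = (K/N). Setting this equal to 16/1 = 16 gives K = 16N.
Substituting into y = 1024: 2·N^(3/4)·(16N)^(3/4) = 1024.
Solving, N = 16 and K = 256.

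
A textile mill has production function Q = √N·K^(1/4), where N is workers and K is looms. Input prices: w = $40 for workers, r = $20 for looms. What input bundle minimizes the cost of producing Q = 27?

N* = 81, K* = 81

Cost minimization requires the marginal rate of technical substitution to equal the input-price ratio: MP_N/MP_K = w/r.
Here MP_N/MP_K = (1/2)·(K/N)/(1/4) = 2·(K/N). Setting this equal to 40/20 = 2 gives K = N.
Substituting into Q = 27: N^(1/2)·(N)^(1/4) = 27.
Solving, N = 81 and K = 81.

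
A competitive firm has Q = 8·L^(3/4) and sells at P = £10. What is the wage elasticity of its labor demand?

ε = -4

MP_L = (3/4)·8·L^(-1/4), so P·MP_L = w gives 60·L^(-1/4) = w.
Solving, L(w) = (60/w)^(4). This is a constant-elasticity form: L ∝ w^(−4), so ε = −4.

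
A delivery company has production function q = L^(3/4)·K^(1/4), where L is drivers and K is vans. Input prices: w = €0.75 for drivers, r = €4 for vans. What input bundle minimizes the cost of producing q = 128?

Cost minimization requires the marginal rate of technical substitution to equal the input-price ratio: MP_L/MP_K = w/r.
Here MP_L/MP_K = (3/4)·(K/L)/(1/4) = 3·(K/L). Setting this equal to 0.75/4 = 0.1875 gives K = 0.0625L.
Substituting into q = 128: L^(3/4)·(0.0625L)^(1/4) = 128.
Solving, L = 256 and K = 16.

L* = 256, K* = 16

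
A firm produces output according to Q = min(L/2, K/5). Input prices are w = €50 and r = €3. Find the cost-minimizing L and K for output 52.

With a fixed-proportions technology, the cost-minimizing bundle uses no slack in either input: L/2 = K/5 = Q.
So L = 2·52 = 104 and K = 5·52 = 260.

L* = 104, K* = 260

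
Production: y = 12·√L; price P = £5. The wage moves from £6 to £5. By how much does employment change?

ΔL = 11

From P·MP_L = w with MP_L = 6·L^(-1/2), the labor demand is L(w) = (30/w)^(2).
At w = 6: L = 25. At w = 5: L = 36.
ΔL = 36 − 25 = 11.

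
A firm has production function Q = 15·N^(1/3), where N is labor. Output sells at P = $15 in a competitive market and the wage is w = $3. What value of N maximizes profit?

MP_N = (1/3)·15·N^(-2/3) = 5·N^(-2/3).
Profit maximization for a price taker requires P·MP_N = w: 15·5·N^(-2/3) = 3.
So N^(-2/3) = 0.04, which gives N = 125.

N* = 125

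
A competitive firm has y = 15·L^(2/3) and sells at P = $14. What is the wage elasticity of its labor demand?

MP_L = (2/3)·15·L^(-1/3), so P·MP_L = w gives 140·L^(-1/3) = w.
Solving, L(w) = (140/w)^(3). This is a constant-elasticity form: L ∝ w^(−3), so ε = −3.

ε = -3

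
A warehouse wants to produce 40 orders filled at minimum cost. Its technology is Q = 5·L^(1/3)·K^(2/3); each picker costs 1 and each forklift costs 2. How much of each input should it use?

Cost minimization requires the marginal rate of technical substitution to equal the input-price ratio: MP_L/MP_K = w/r.
Here MP_L/MP_K = (1/3)·(K/L)/(2/3) = 0.5·(K/L). Setting this equal to 1/2 = 0.5 gives K = L.
Substituting into Q = 40: 5·L^(1/3)·(L)^(2/3) = 40.
Solving, L = 8 and K = 8.

L* = 8, K* = 8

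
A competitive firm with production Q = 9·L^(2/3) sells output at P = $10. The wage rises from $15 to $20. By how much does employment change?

From P·MP_L = w with MP_L = 6·L^(-1/3), the labor demand is L(w) = (60/w)^(3).
At w = 15: L = 64. At w = 20: L = 27.
ΔL = 27 − 64 = -37.

ΔL = -37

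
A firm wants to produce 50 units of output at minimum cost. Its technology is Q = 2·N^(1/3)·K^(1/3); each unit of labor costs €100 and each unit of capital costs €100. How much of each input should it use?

Cost minimization requires the marginal rate of technical substitution to equal the input-price ratio: MP_N/MP_K = w/r.
Here MP_N/MP_K = (1/3)·(K/N)/(1/3) = (K/N). Setting this equal to 100/100 = 1 gives K = N.
Substituting into Q = 50: 2·N^(1/3)·(N)^(1/3) = 50.
Solving, N = 125 and K = 125.

N* = 125, K* = 125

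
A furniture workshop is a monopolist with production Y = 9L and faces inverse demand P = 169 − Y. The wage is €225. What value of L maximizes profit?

Marginal revenue from the inverse demand is MR = 169 − 2Y.
The marginal product is MP_L = 9.
A monopolist hires until marginal revenue product equals the wage: MR·MP_L = w.
(169 − 18L)·9 = 225, so L = 8.

L* = 8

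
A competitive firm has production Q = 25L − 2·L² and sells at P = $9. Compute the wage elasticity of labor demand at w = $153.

ε = -2.125

From P·MP_L = w with MP_L = 25 − 4L, labor demand is L(w) = (25 − w/9)/4.
dL/dw = −1/(36) = -1/36.
At w = 153, L = 2, so ε = (dL/dw)·(w/L) = (-1/36)·(153/2) = -2.125.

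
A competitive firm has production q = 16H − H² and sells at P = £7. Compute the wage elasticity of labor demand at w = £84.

From P·MP_H = w with MP_H = 16 − 2H, labor demand is H(w) = (16 − w/7)/2.
dH/dw = −1/(14) = -1/14.
At w = 84, H = 2, so ε = (dH/dw)·(w/H) = (-1/14)·(84/2) = -3.

ε = -3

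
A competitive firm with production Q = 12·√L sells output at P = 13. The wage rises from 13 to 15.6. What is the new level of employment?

From P·MP_L = w with MP_L = 6·L^(-1/2), the labor demand is L(w) = (78/w)^(2).
At w = 13: L = 36. At w = 15.6: L = 25.

L* = 25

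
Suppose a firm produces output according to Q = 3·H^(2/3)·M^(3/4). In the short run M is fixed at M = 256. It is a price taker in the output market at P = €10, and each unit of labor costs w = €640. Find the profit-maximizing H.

H* = 8

With M = 256, MP_H = (2/3)·3·H^(-1/3)·256^(3/4) = 128·H^(-1/3).
Profit maximization for a price taker requires P·MP_H = w: 10·128·H^(-1/3) = 640.
So H^(-1/3) = 0.5, which gives H = 8.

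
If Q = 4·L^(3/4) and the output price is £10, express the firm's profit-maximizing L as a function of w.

L(w) = 810000/w^(4)

MP_L = (3/4)·4·L^(-1/4) = 3·L^(-1/4).
Setting P·MP_L = w: 30·L^(-1/4) = w.
Solving for L: L^(-1/4) = w/30, so L = (30/w)^(4).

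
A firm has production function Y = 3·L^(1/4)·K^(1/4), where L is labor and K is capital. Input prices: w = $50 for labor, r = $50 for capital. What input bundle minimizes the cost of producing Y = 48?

Cost minimization requires the marginal rate of technical substitution to equal the input-price ratio: MP_L/MP_K = w/r.
Here MP_L/MP_K = (1/4)·(K/L)/(1/4) = (K/L). Setting this equal to 50/50 = 1 gives K = L.
Substituting into Y = 48: 3·L^(1/4)·(L)^(1/4) = 48.
Solving, L = 256 and K = 256.

L* = 256, K* = 256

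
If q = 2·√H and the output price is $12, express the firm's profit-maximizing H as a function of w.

H(w) = 144/w²

MP_H = (1/2)·2·H^(-1/2) = H^(-1/2).
Setting P·MP_H = w: 12·H^(-1/2) = w.
Solving for H: H^(-1/2) = w/12, so H = (12/w)^(2).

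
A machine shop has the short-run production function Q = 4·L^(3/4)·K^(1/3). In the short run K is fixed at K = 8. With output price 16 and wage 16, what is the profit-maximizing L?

L* = 1296

With K = 8, MP_L = (3/4)·4·L^(-1/4)·8^(1/3) = 6·L^(-1/4).
Profit maximization for a price taker requires P·MP_L = w: 16·6·L^(-1/4) = 16.
So L^(-1/4) = 1/6, which gives L = 1296.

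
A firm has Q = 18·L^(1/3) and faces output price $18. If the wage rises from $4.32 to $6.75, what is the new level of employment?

From P·MP_L = w with MP_L = 6·L^(-2/3), the labor demand is L(w) = (108/w)^(3/2).
At w = 4.32: L = 125. At w = 6.75: L = 64.

L* = 64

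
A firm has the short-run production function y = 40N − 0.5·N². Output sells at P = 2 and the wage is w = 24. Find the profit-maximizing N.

N* = 28

The marginal product of N is MP_N = 40 − N.
A price-taking firm hires until the value of the marginal product equals the wage: P·MP_N = w, so 2·(40 − N) = 24.
Then 40 − N = 12, giving N = 28.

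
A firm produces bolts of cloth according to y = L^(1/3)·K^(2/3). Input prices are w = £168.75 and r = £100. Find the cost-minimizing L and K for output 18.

Cost minimization requires the marginal rate of technical substitution to equal the input-price ratio: MP_L/MP_K = w/r.
Here MP_L/MP_K = (1/3)·(K/L)/(2/3) = 0.5·(K/L). Setting this equal to 168.75/100 = 1.6875 gives K = 3.375L.
Substituting into y = 18: L^(1/3)·(3.375L)^(2/3) = 18.
Solving, L = 8 and K = 27.

L* = 8, K* = 27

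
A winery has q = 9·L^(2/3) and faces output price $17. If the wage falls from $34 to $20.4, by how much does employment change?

From P·MP_L = w with MP_L = 6·L^(-1/3), the labor demand is L(w) = (102/w)^(3).
At w = 34: L = 27. At w = 20.4: L = 125.
ΔL = 125 − 27 = 98.

ΔL = 98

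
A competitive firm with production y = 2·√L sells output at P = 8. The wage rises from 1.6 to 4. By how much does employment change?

From P·MP_L = w with MP_L = L^(-1/2), the labor demand is L(w) = (8/w)^(2).
At w = 1.6: L = 25. At w = 4: L = 4.
ΔL = 4 − 25 = -21.

ΔL = -21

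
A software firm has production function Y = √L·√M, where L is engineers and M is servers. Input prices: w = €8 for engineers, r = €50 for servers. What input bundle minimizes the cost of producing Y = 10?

L* = 25, M* = 4

Cost minimization requires the marginal rate of technical substitution to equal the input-price ratio: MP_L/MP_M = w/r.
Here MP_L/MP_M = (1/2)·(M/L)/(1/2) = (M/L). Setting this equal to 8/50 = 0.16 gives M = 0.16L.
Substituting into Y = 10: L^(1/2)·(0.16L)^(1/2) = 10.
Solving, L = 25 and M = 4.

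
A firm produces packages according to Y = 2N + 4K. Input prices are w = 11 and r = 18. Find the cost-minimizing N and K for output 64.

The inputs are perfect substitutes, so the firm uses whichever has the lower cost per unit of output.
Cost per unit of output via N is w/2 = 5.5; via K it is r/4 = 4.5. K is cheaper.
Producing Y = 64 with K alone: N = 0, K = 16.

N* = 0, K* = 16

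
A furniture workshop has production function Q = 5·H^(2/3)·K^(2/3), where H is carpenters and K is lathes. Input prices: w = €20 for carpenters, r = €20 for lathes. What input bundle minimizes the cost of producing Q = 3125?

Cost minimization requires the marginal rate of technical substitution to equal the input-price ratio: MP_H/MP_K = w/r.
Here MP_H/MP_K = (2/3)·(K/H)/(2/3) = (K/H). Setting this equal to 20/20 = 1 gives K = H.
Substituting into Q = 3125: 5·H^(2/3)·(H)^(2/3) = 3125.
Solving, H = 125 and K = 125.

H* = 125, K* = 125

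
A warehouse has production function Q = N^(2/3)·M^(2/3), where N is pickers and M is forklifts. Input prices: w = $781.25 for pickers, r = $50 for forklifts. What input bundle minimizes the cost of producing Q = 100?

Cost minimization requires the marginal rate of technical substitution to equal the input-price ratio: MP_N/MP_M = w/r.
Here MP_N/MP_M = (2/3)·(M/N)/(2/3) = (M/N). Setting this equal to 781.25/50 = 15.625 gives M = 15.625N.
Substituting into Q = 100: N^(2/3)·(15.625N)^(2/3) = 100.
Solving, N = 8 and M = 125.

N* = 8, M* = 125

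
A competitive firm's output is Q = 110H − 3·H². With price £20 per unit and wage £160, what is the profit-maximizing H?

The marginal product of H is MP_H = 110 − 6H.
A price-taking firm hires until the value of the marginal product equals the wage: P·MP_H = w, so 20·(110 − 6H) = 160.
Then 110 − 6H = 8, giving H = 17.

H* = 17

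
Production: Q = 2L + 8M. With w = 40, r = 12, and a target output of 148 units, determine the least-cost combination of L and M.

The inputs are perfect substitutes, so the firm uses whichever has the lower cost per unit of output.
Cost per unit of output via L is w/2 = 20; via M it is r/8 = 1.5. M is cheaper.
Producing Q = 148 with M alone: L = 0, M = 18.5.

L* = 0, M* = 18.5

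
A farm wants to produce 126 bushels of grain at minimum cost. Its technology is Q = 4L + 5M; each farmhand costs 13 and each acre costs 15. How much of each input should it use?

The inputs are perfect substitutes, so the firm uses whichever has the lower cost per unit of output.
Cost per unit of output via L is w/4 = 3.25; via M it is r/5 = 3. M is cheaper.
Producing Q = 126 with M alone: L = 0, M = 25.2.

L* = 0, M* = 25.2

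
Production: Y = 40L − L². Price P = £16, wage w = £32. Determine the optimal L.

The marginal product of L is MP_L = 40 − 2L.
A price-taking firm hires until the value of the marginal product equals the wage: P·MP_L = w, so 16·(40 − 2L) = 32.
Then 40 − 2L = 2, giving L = 19.

L* = 19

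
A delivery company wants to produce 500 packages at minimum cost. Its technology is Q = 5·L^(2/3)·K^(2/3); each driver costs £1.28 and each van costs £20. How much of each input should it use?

Cost minimization requires the marginal rate of technical substitution to equal the input-price ratio: MP_L/MP_K = w/r.
Here MP_L/MP_K = (2/3)·(K/L)/(2/3) = (K/L). Setting this equal to 1.28/20 = 0.064 gives K = 0.064L.
Substituting into Q = 500: 5·L^(2/3)·(0.064L)^(2/3) = 500.
Solving, L = 125 and K = 8.

L* = 125, K* = 8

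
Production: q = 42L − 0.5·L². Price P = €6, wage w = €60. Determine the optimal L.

L* = 32

The marginal product of L is MP_L = 42 − L.
A price-taking firm hires until the value of the marginal product equals the wage: P·MP_L = w, so 6·(42 − L) = 60.
Then 42 − L = 10, giving L = 32.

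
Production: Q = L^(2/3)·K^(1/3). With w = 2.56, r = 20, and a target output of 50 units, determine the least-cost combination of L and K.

Cost minimization requires the marginal rate of technical substitution to equal the input-price ratio: MP_L/MP_K = w/r.
Here MP_L/MP_K = (2/3)·(K/L)/(1/3) = 2·(K/L). Setting this equal to 2.56/20 = 0.128 gives K = 0.064L.
Substituting into Q = 50: L^(2/3)·(0.064L)^(1/3) = 50.
Solving, L = 125 and K = 8.

L* = 125, K* = 8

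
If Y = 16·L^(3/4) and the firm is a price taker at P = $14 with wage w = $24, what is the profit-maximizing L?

MP_L = (3/4)·16·L^(-1/4) = 12·L^(-1/4).
Profit maximization for a price taker requires P·MP_L = w: 14·12·L^(-1/4) = 24.
So L^(-1/4) = 1/7, which gives L = 2401.

L* = 2401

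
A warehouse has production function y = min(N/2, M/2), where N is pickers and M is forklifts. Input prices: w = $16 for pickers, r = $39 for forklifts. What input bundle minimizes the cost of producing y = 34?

With a fixed-proportions technology, the cost-minimizing bundle uses no slack in either input: N/2 = M/2 = y.
So N = 2·34 = 68 and M = 2·34 = 68.

N* = 68, M* = 68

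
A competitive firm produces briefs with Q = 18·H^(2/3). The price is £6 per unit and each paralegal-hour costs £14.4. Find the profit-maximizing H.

H* = 125

MP_H = (2/3)·18·H^(-1/3) = 12·H^(-1/3).
Profit maximization for a price taker requires P·MP_H = w: 6·12·H^(-1/3) = 14.4.
So H^(-1/3) = 0.2, which gives H = 125.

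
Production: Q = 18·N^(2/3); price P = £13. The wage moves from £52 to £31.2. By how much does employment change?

ΔN = 98

From P·MP_N = w with MP_N = 12·N^(-1/3), the labor demand is N(w) = (156/w)^(3).
At w = 52: N = 27. At w = 31.2: N = 125.
ΔN = 125 − 27 = 98.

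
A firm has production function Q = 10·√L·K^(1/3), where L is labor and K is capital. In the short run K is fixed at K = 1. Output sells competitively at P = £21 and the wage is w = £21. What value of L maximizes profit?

With K = 1, MP_L = (1/2)·10·L^(-1/2)·1^(1/3) = 5·L^(-1/2).
Profit maximization for a price taker requires P·MP_L = w: 21·5·L^(-1/2) = 21.
So L^(-1/2) = 0.2, which gives L = 25.

L* = 25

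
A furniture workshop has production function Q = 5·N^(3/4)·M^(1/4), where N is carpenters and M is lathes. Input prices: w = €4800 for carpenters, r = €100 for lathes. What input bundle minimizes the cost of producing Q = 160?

Cost minimization requires the marginal rate of technical substitution to equal the input-price ratio: MP_N/MP_M = w/r.
Here MP_N/MP_M = (3/4)·(M/N)/(1/4) = 3·(M/N). Setting this equal to 4800/100 = 48 gives M = 16N.
Substituting into Q = 160: 5·N^(3/4)·(16N)^(1/4) = 160.
Solving, N = 16 and M = 256.

N* = 16, M* = 256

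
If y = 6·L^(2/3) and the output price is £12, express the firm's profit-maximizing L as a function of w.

L(w) = 110592/w³

MP_L = (2/3)·6·L^(-1/3) = 4·L^(-1/3).
Setting P·MP_L = w: 48·L^(-1/3) = w.
Solving for L: L^(-1/3) = w/48, so L = (48/w)^(3).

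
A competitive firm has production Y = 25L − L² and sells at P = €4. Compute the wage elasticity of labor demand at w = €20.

From P·MP_L = w with MP_L = 25 − 2L, labor demand is L(w) = (25 − w/4)/2.
dL/dw = −1/(8) = -0.125.
At w = 20, L = 10, so ε = (dL/dw)·(w/L) = (-0.125)·(20/10) = -0.25.

ε = -0.25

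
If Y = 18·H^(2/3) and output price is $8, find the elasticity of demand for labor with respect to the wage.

ε = -3

MP_H = (2/3)·18·H^(-1/3), so P·MP_H = w gives 96·H^(-1/3) = w.
Solving, H(w) = (96/w)^(3). This is a constant-elasticity form: H ∝ w^(−3), so ε = −3.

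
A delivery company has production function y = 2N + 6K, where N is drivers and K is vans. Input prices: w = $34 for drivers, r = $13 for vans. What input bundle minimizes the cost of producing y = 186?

The inputs are perfect substitutes, so the firm uses whichever has the lower cost per unit of output.
Cost per unit of output via N is w/2 = 17; via K it is r/6 = 13/6. K is cheaper.
Producing y = 186 with K alone: N = 0, K = 31.

N* = 0, K* = 31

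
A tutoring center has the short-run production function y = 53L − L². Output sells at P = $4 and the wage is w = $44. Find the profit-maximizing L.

L* = 21

The marginal product of L is MP_L = 53 − 2L.
A price-taking firm hires until the value of the marginal product equals the wage: P·MP_L = w, so 4·(53 − 2L) = 44.
Then 53 − 2L = 11, giving L = 21.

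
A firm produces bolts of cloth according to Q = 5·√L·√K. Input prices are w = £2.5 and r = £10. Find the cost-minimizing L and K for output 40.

Cost minimization requires the marginal rate of technical substitution to equal the input-price ratio: MP_L/MP_K = w/r.
Here MP_L/MP_K = (1/2)·(K/L)/(1/2) = (K/L). Setting this equal to 2.5/10 = 0.25 gives K = 0.25L.
Substituting into Q = 40: 5·L^(1/2)·(0.25L)^(1/2) = 40.
Solving, L = 16 and K = 4.

L* = 16, K* = 4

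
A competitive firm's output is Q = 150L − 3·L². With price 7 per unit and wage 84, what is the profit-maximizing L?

The marginal product of L is MP_L = 150 − 6L.
A price-taking firm hires until the value of the marginal product equals the wage: P·MP_L = w, so 7·(150 − 6L) = 84.
Then 150 − 6L = 12, giving L = 23.

L* = 23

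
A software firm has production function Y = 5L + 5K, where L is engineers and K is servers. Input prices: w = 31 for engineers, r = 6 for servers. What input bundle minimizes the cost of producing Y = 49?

The inputs are perfect substitutes, so the firm uses whichever has the lower cost per unit of output.
Cost per unit of output via L is w/5 = 6.2; via K it is r/5 = 1.2. K is cheaper.
Producing Y = 49 with K alone: L = 0, K = 9.8.

L* = 0, K* = 9.8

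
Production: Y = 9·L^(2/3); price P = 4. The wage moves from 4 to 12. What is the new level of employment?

From P·MP_L = w with MP_L = 6·L^(-1/3), the labor demand is L(w) = (24/w)^(3).
At w = 4: L = 216. At w = 12: L = 8.

L* = 8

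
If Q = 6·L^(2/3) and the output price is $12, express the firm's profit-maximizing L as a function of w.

L(w) = 110592/w³

MP_L = (2/3)·6·L^(-1/3) = 4·L^(-1/3).
Setting P·MP_L = w: 48·L^(-1/3) = w.
Solving for L: L^(-1/3) = w/48, so L = (48/w)^(3).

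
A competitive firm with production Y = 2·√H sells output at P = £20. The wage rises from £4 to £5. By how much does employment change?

From P·MP_H = w with MP_H = H^(-1/2), the labor demand is H(w) = (20/w)^(2).
At w = 4: H = 25. At w = 5: H = 16.
ΔH = 16 − 25 = -9.

ΔH = -9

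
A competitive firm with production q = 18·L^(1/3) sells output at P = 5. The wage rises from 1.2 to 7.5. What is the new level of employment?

From P·MP_L = w with MP_L = 6·L^(-2/3), the labor demand is L(w) = (30/w)^(3/2).
At w = 1.2: L = 125. At w = 7.5: L = 8.

L* = 8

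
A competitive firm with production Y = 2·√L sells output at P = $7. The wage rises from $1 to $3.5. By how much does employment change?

ΔL = -45

From P·MP_L = w with MP_L = L^(-1/2), the labor demand is L(w) = (7/w)^(2).
At w = 1: L = 49. At w = 3.5: L = 4.
ΔL = 4 − 49 = -45.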